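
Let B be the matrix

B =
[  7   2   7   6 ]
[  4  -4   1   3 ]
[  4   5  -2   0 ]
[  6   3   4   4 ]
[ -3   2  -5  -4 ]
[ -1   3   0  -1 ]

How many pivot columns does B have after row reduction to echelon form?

Row reduce to echelon form.
R2 ← R2 − (4/7)·R1: [0, -36/7, -3, -3/7]
R3 ← R3 − (4/7)·R1: [0, 27/7, -6, -24/7]
R4 ← R4 − (6/7)·R1: [0, 9/7, -2, -8/7]
R5 ← R5 + (3/7)·R1: [0, 20/7, -2, -10/7]
R6 ← R6 + (1/7)·R1: [0, 23/7, 1, -1/7]
R3 ← R3 + (3/4)·R2: [0, 0, -33/4, -15/4]
R4 ← R4 + (1/4)·R2: [0, 0, -11/4, -5/4]
R5 ← R5 + (5/9)·R2: [0, 0, -11/3, -5/3]
R6 ← R6 + (23/36)·R2: [0, 0, -11/12, -5/12]
R4 ← R4 − (1/3)·R3: [0, 0, 0, 0]
R5 ← R5 − (4/9)·R3: [0, 0, 0, 0]
R6 ← R6 − (1/9)·R3: [0, 0, 0, 0]
Echelon form has 3 nonzero rows, so rank(B) = 3.
Each nonzero row contributes one pivot column: 3 pivot columns.

3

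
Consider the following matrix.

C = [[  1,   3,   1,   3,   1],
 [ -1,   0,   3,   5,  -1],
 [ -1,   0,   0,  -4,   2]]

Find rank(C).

3

Row reduce to echelon form.
R2 ← R2 + R1: [0, 3, 4, 8, 0]
R3 ← R3 + R1: [0, 3, 1, -1, 3]
R3 ← R3 − R2: [0, 0, -3, -9, 3]
Echelon form has 3 nonzero rows, so rank(C) = 3.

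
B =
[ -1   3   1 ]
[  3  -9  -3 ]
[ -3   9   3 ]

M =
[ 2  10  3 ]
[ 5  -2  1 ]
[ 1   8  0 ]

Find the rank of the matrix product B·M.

First compute BM:
[[ 14,  -8,   0],
 [-42,  24,   0],
 [ 42, -24,   0]]
Now row reduce the product.
R2 ← R2 + (3)·R1: [0, 0, 0]
R3 ← R3 − (3)·R1: [0, 0, 0]
1 nonzero row, so rank(BM) = 1.

1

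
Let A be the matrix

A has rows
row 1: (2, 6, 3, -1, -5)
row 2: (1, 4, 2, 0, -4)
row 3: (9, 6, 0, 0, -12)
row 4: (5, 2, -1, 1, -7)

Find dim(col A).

3

Row reduce to echelon form.
R2 ← R2 − (1/2)·R1: [0, 1, 1/2, 1/2, -3/2]
R3 ← R3 − (9/2)·R1: [0, -21, -27/2, 9/2, 21/2]
R4 ← R4 − (5/2)·R1: [0, -13, -17/2, 7/2, 11/2]
R3 ← R3 + (21)·R2: [0, 0, -3, 15, -21]
R4 ← R4 + (13)·R2: [0, 0, -2, 10, -14]
R4 ← R4 − (2/3)·R3: [0, 0, 0, 0, 0]
Echelon form has 3 nonzero rows, so rank(A) = 3.
The column space has dimension equal to the rank: 3.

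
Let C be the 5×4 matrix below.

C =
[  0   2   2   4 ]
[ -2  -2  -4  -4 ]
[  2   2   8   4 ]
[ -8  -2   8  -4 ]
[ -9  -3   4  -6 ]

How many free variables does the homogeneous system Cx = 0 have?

1

Row reduce to echelon form.
Swap R1 ↔ R2
R3 ← R3 + R1: [0, 0, 4, 0]
R4 ← R4 − (4)·R1: [0, 6, 24, 12]
R5 ← R5 − (9/2)·R1: [0, 6, 22, 12]
R4 ← R4 − (3)·R2: [0, 0, 18, 0]
R5 ← R5 − (3)·R2: [0, 0, 16, 0]
R4 ← R4 − (9/2)·R3: [0, 0, 0, 0]
R5 ← R5 − (4)·R3: [0, 0, 0, 0]
3 nonzero rows, so rank(C) = 3.
C has 4 columns; by rank–nullity, nullity = 4 − 3 = 1.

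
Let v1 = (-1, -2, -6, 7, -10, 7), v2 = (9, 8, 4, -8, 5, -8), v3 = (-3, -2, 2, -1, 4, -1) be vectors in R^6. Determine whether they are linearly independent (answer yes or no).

no

Form the matrix with these vectors as rows and row reduce.
R2 ← R2 + (9)·R1: [0, -10, -50, 55, -85, 55]
R3 ← R3 − (3)·R1: [0, 4, 20, -22, 34, -22]
R3 ← R3 + (2/5)·R2: [0, 0, 0, 0, 0, 0]
2 nonzero rows, so the 3 vectors span a space of dimension 2.
Since 2 < 3, the vectors are linearly dependent.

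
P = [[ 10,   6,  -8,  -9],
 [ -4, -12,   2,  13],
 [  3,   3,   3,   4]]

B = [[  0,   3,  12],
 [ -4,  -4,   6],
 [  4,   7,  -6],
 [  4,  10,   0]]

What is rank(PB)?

First compute PB:
[[-92, -140, 204],
 [108, 180, -132],
 [ 16,  58,  36]]
Now row reduce the product.
R2 ← R2 + (27/23)·R1: [0, 360/23, 2472/23]
R3 ← R3 + (4/23)·R1: [0, 774/23, 1644/23]
R3 ← R3 − (43/20)·R2: [0, 0, -798/5]
3 nonzero rows, so rank(PB) = 3.

3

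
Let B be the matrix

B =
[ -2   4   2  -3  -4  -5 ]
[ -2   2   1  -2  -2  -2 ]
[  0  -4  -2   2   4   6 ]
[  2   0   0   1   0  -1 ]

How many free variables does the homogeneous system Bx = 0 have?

Row reduce to echelon form.
R2 ← R2 − R1: [0, -2, -1, 1, 2, 3]
R4 ← R4 + R1: [0, 4, 2, -2, -4, -6]
R3 ← R3 − (2)·R2: [0, 0, 0, 0, 0, 0]
R4 ← R4 + (2)·R2: [0, 0, 0, 0, 0, 0]
2 nonzero rows, so rank(B) = 2.
B has 6 columns; by rank–nullity, nullity = 6 − 2 = 4.

4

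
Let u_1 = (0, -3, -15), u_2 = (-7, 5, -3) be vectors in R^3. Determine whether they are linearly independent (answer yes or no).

Form the matrix with these vectors as rows and row reduce.
Swap R1 ↔ R2
2 nonzero rows, so the 2 vectors span a space of dimension 2.
Since 2 = 2, the vectors are linearly independent.

yes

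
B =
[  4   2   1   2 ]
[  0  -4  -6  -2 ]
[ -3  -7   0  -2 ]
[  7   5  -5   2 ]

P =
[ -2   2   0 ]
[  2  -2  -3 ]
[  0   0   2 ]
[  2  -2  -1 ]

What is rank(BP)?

First compute BP:
[[  0,   0,  -6],
 [-12,  12,   2],
 [-12,  12,  23],
 [  0,   0, -27]]
Now row reduce the product.
Swap R1 ↔ R2
R3 ← R3 − R1: [0, 0, 21]
R3 ← R3 + (7/2)·R2: [0, 0, 0]
R4 ← R4 − (9/2)·R2: [0, 0, 0]
2 nonzero rows, so rank(BP) = 2.

2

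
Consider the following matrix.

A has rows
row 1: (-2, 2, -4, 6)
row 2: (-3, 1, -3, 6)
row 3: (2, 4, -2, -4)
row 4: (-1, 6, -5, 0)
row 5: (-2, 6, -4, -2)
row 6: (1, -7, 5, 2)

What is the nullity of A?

Row reduce to echelon form.
R2 ← R2 − (3/2)·R1: [0, -2, 3, -3]
R3 ← R3 + R1: [0, 6, -6, 2]
R4 ← R4 − (1/2)·R1: [0, 5, -3, -3]
R5 ← R5 − R1: [0, 4, 0, -8]
R6 ← R6 + (1/2)·R1: [0, -6, 3, 5]
R3 ← R3 + (3)·R2: [0, 0, 3, -7]
R4 ← R4 + (5/2)·R2: [0, 0, 9/2, -21/2]
R5 ← R5 + (2)·R2: [0, 0, 6, -14]
R6 ← R6 − (3)·R2: [0, 0, -6, 14]
R4 ← R4 − (3/2)·R3: [0, 0, 0, 0]
R5 ← R5 − (2)·R3: [0, 0, 0, 0]
R6 ← R6 + (2)·R3: [0, 0, 0, 0]
3 nonzero rows, so rank(A) = 3.
A has 4 columns; by rank–nullity, nullity = 4 − 3 = 1.

1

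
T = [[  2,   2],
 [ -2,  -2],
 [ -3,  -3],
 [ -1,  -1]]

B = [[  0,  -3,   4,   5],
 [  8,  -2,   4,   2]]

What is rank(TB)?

First compute TB:
[[ 16, -10,  16,  14],
 [-16,  10, -16, -14],
 [-24,  15, -24, -21],
 [ -8,   5,  -8,  -7]]
Now row reduce the product.
R2 ← R2 + R1: [0, 0, 0, 0]
R3 ← R3 + (3/2)·R1: [0, 0, 0, 0]
R4 ← R4 + (1/2)·R1: [0, 0, 0, 0]
1 nonzero row, so rank(TB) = 1.

1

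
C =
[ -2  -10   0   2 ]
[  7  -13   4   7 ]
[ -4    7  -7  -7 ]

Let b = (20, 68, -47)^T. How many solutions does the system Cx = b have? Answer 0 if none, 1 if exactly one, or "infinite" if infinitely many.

infinite

Row reduce the augmented matrix [C | b].
R2 ← R2 + (7/2)·R1: [0, -48, 4, 14, 138]
R3 ← R3 − (2)·R1: [0, 27, -7, -11, -87]
R3 ← R3 + (9/16)·R2: [0, 0, -19/4, -25/8, -75/8]
The echelon form has 3 nonzero rows, and every pivot lies in the first 4 columns, so rank(C) = rank([C|b]) = 3.
The system is consistent.
rank = 3 < 4 unknowns, so there are infinitely many solutions.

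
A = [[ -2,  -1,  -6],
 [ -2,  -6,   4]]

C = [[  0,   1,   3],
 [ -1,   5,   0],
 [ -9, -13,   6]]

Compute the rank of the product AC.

2

First compute AC:
[[ 55,  71, -42],
 [-30, -84,  18]]
Now row reduce the product.
R2 ← R2 + (6/11)·R1: [0, -498/11, -54/11]
2 nonzero rows, so rank(AC) = 2.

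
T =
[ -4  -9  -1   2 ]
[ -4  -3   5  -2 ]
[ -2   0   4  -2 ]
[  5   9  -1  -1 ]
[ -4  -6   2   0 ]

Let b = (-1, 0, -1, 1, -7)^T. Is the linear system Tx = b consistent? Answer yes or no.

no

Row reduce the augmented matrix [T | b].
R2 ← R2 − R1: [0, 6, 6, -4, 1]
R3 ← R3 − (1/2)·R1: [0, 9/2, 9/2, -3, -1/2]
R4 ← R4 + (5/4)·R1: [0, -9/4, -9/4, 3/2, -1/4]
R5 ← R5 − R1: [0, 3, 3, -2, -6]
R3 ← R3 − (3/4)·R2: [0, 0, 0, 0, -5/4]
R4 ← R4 + (3/8)·R2: [0, 0, 0, 0, 1/8]
R5 ← R5 − (1/2)·R2: [0, 0, 0, 0, -13/2]
R4 ← R4 + (1/10)·R3: [0, 0, 0, 0, 0]
R5 ← R5 − (26/5)·R3: [0, 0, 0, 0, 0]
The echelon form has 3 nonzero rows; the last pivot sits in the augmented column, so rank(T) = 2 but rank([T|b]) = 3.
Since the ranks differ, the system is inconsistent.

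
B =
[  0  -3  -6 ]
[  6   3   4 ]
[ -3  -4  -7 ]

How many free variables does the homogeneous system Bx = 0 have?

Row reduce to echelon form.
Swap R1 ↔ R2
R3 ← R3 + (1/2)·R1: [0, -5/2, -5]
R3 ← R3 − (5/6)·R2: [0, 0, 0]
2 nonzero rows, so rank(B) = 2.
B has 3 columns; by rank–nullity, nullity = 3 − 2 = 1.

1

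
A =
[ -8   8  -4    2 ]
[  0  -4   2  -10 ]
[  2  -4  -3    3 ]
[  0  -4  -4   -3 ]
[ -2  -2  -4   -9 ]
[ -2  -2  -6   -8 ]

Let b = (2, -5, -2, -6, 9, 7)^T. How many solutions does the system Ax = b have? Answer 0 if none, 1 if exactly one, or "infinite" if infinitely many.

0

Row reduce the augmented matrix [A | b].
R3 ← R3 + (1/4)·R1: [0, -2, -4, 7/2, -3/2]
R5 ← R5 − (1/4)·R1: [0, -4, -3, -19/2, 17/2]
R6 ← R6 − (1/4)·R1: [0, -4, -5, -17/2, 13/2]
R3 ← R3 − (1/2)·R2: [0, 0, -5, 17/2, 1]
R4 ← R4 − R2: [0, 0, -6, 7, -1]
R5 ← R5 − R2: [0, 0, -5, 1/2, 27/2]
R6 ← R6 − R2: [0, 0, -7, 3/2, 23/2]
R4 ← R4 − (6/5)·R3: [0, 0, 0, -16/5, -11/5]
R5 ← R5 − R3: [0, 0, 0, -8, 25/2]
R6 ← R6 − (7/5)·R3: [0, 0, 0, -52/5, 101/10]
R5 ← R5 − (5/2)·R4: [0, 0, 0, 0, 18]
R6 ← R6 − (13/4)·R4: [0, 0, 0, 0, 69/4]
R6 ← R6 − (23/24)·R5: [0, 0, 0, 0, 0]
The echelon form has 5 nonzero rows; the last pivot sits in the augmented column, so rank(A) = 4 but rank([A|b]) = 5.
Since the ranks differ, the system is inconsistent.
It has no solutions.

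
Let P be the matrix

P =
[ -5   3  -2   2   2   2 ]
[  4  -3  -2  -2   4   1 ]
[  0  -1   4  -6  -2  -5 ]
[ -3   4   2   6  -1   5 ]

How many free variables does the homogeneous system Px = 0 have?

2

Row reduce to echelon form.
R2 ← R2 + (4/5)·R1: [0, -3/5, -18/5, -2/5, 28/5, 13/5]
R4 ← R4 − (3/5)·R1: [0, 11/5, 16/5, 24/5, -11/5, 19/5]
R3 ← R3 − (5/3)·R2: [0, 0, 10, -16/3, -34/3, -28/3]
R4 ← R4 + (11/3)·R2: [0, 0, -10, 10/3, 55/3, 40/3]
R4 ← R4 + R3: [0, 0, 0, -2, 7, 4]
4 nonzero rows, so rank(P) = 4.
P has 6 columns; by rank–nullity, nullity = 6 − 4 = 2.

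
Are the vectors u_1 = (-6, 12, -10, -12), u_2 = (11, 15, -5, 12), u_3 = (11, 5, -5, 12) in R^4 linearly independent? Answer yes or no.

yes

Form the matrix with these vectors as rows and row reduce.
R2 ← R2 + (11/6)·R1: [0, 37, -70/3, -10]
R3 ← R3 + (11/6)·R1: [0, 27, -70/3, -10]
R3 ← R3 − (27/37)·R2: [0, 0, -700/111, -100/37]
3 nonzero rows, so the 3 vectors span a space of dimension 3.
Since 3 = 3, the vectors are linearly independent.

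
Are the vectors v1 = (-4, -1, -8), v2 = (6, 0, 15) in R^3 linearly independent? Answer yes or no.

Form the matrix with these vectors as rows and row reduce.
R2 ← R2 + (3/2)·R1: [0, -3/2, 3]
2 nonzero rows, so the 2 vectors span a space of dimension 2.
Since 2 = 2, the vectors are linearly independent.

yes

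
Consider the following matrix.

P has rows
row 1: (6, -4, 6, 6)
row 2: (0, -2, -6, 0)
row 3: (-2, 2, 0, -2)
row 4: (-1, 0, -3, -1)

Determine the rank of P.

2

Row reduce to echelon form.
R3 ← R3 + (1/3)·R1: [0, 2/3, 2, 0]
R4 ← R4 + (1/6)·R1: [0, -2/3, -2, 0]
R3 ← R3 + (1/3)·R2: [0, 0, 0, 0]
R4 ← R4 − (1/3)·R2: [0, 0, 0, 0]
Echelon form has 2 nonzero rows, so rank(P) = 2.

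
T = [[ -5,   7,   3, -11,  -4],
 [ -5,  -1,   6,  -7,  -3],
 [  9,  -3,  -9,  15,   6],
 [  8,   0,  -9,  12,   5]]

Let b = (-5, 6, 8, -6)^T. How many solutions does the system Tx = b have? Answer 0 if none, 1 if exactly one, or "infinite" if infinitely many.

0

Row reduce the augmented matrix [T | b].
R2 ← R2 − R1: [0, -8, 3, 4, 1, 11]
R3 ← R3 + (9/5)·R1: [0, 48/5, -18/5, -24/5, -6/5, -1]
R4 ← R4 + (8/5)·R1: [0, 56/5, -21/5, -28/5, -7/5, -14]
R3 ← R3 + (6/5)·R2: [0, 0, 0, 0, 0, 61/5]
R4 ← R4 + (7/5)·R2: [0, 0, 0, 0, 0, 7/5]
R4 ← R4 − (7/61)·R3: [0, 0, 0, 0, 0, 0]
The echelon form has 3 nonzero rows; the last pivot sits in the augmented column, so rank(T) = 2 but rank([T|b]) = 3.
Since the ranks differ, the system is inconsistent.
It has no solutions.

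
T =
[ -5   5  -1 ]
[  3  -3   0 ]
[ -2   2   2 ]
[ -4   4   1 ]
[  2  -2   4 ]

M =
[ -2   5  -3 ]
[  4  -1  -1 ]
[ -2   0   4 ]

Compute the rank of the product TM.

First compute TM:
[[ 32, -30,   6],
 [-18,  18,  -6],
 [  8, -12,  12],
 [ 22, -24,  12],
 [-20,  12,  12]]
Now row reduce the product.
R2 ← R2 + (9/16)·R1: [0, 9/8, -21/8]
R3 ← R3 − (1/4)·R1: [0, -9/2, 21/2]
R4 ← R4 − (11/16)·R1: [0, -27/8, 63/8]
R5 ← R5 + (5/8)·R1: [0, -27/4, 63/4]
R3 ← R3 + (4)·R2: [0, 0, 0]
R4 ← R4 + (3)·R2: [0, 0, 0]
R5 ← R5 + (6)·R2: [0, 0, 0]
2 nonzero rows, so rank(TM) = 2.

2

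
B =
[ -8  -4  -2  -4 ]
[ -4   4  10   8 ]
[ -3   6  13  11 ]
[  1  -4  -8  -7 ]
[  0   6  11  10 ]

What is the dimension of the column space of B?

2

Row reduce to echelon form.
R2 ← R2 − (1/2)·R1: [0, 6, 11, 10]
R3 ← R3 − (3/8)·R1: [0, 15/2, 55/4, 25/2]
R4 ← R4 + (1/8)·R1: [0, -9/2, -33/4, -15/2]
R3 ← R3 − (5/4)·R2: [0, 0, 0, 0]
R4 ← R4 + (3/4)·R2: [0, 0, 0, 0]
R5 ← R5 − R2: [0, 0, 0, 0]
Echelon form has 2 nonzero rows, so rank(B) = 2.
The column space has dimension equal to the rank: 2.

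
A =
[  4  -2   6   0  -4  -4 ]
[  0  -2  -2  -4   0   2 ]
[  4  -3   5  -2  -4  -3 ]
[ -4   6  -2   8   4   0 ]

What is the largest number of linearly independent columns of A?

2

Row reduce to echelon form.
R3 ← R3 − R1: [0, -1, -1, -2, 0, 1]
R4 ← R4 + R1: [0, 4, 4, 8, 0, -4]
R3 ← R3 − (1/2)·R2: [0, 0, 0, 0, 0, 0]
R4 ← R4 + (2)·R2: [0, 0, 0, 0, 0, 0]
Echelon form has 2 nonzero rows, so rank(A) = 2.
The rank gives the maximum number of linearly independent columns: 2.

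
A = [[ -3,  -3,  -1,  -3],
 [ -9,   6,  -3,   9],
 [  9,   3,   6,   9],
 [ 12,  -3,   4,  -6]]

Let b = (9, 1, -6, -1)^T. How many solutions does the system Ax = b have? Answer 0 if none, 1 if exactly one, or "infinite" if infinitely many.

Row reduce the augmented matrix [A | b].
R2 ← R2 − (3)·R1: [0, 15, 0, 18, -26]
R3 ← R3 + (3)·R1: [0, -6, 3, 0, 21]
R4 ← R4 + (4)·R1: [0, -15, 0, -18, 35]
R3 ← R3 + (2/5)·R2: [0, 0, 3, 36/5, 53/5]
R4 ← R4 + R2: [0, 0, 0, 0, 9]
The echelon form has 4 nonzero rows; the last pivot sits in the augmented column, so rank(A) = 3 but rank([A|b]) = 4.
Since the ranks differ, the system is inconsistent.
It has no solutions.

0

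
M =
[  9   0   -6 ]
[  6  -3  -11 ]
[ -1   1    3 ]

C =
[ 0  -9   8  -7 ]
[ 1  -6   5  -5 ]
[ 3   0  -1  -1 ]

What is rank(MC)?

First compute MC:
[[-18, -81,  78, -57],
 [-36, -36,  44, -16],
 [ 10,   3,  -6,  -1]]
Now row reduce the product.
R2 ← R2 − (2)·R1: [0, 126, -112, 98]
R3 ← R3 + (5/9)·R1: [0, -42, 112/3, -98/3]
R3 ← R3 + (1/3)·R2: [0, 0, 0, 0]
2 nonzero rows, so rank(MC) = 2.

2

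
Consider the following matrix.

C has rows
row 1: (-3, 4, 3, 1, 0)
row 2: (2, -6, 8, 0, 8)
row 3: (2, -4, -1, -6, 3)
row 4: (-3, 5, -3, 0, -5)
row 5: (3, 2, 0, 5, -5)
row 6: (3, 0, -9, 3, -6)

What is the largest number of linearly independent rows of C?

5

Row reduce to echelon form.
R2 ← R2 + (2/3)·R1: [0, -10/3, 10, 2/3, 8]
R3 ← R3 + (2/3)·R1: [0, -4/3, 1, -16/3, 3]
R4 ← R4 − R1: [0, 1, -6, -1, -5]
R5 ← R5 + R1: [0, 6, 3, 6, -5]
R6 ← R6 + R1: [0, 4, -6, 4, -6]
R3 ← R3 − (2/5)·R2: [0, 0, -3, -28/5, -1/5]
R4 ← R4 + (3/10)·R2: [0, 0, -3, -4/5, -13/5]
R5 ← R5 + (9/5)·R2: [0, 0, 21, 36/5, 47/5]
R6 ← R6 + (6/5)·R2: [0, 0, 6, 24/5, 18/5]
R4 ← R4 − R3: [0, 0, 0, 24/5, -12/5]
R5 ← R5 + (7)·R3: [0, 0, 0, -32, 8]
R6 ← R6 + (2)·R3: [0, 0, 0, -32/5, 16/5]
R5 ← R5 + (20/3)·R4: [0, 0, 0, 0, -8]
R6 ← R6 + (4/3)·R4: [0, 0, 0, 0, 0]
Echelon form has 5 nonzero rows, so rank(C) = 5.
The rank gives the maximum number of linearly independent rows: 5.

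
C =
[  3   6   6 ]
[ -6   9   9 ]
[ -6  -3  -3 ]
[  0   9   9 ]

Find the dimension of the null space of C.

Row reduce to echelon form.
R2 ← R2 + (2)·R1: [0, 21, 21]
R3 ← R3 + (2)·R1: [0, 9, 9]
R3 ← R3 − (3/7)·R2: [0, 0, 0]
R4 ← R4 − (3/7)·R2: [0, 0, 0]
2 nonzero rows, so rank(C) = 2.
C has 3 columns; by rank–nullity, nullity = 3 − 2 = 1.

1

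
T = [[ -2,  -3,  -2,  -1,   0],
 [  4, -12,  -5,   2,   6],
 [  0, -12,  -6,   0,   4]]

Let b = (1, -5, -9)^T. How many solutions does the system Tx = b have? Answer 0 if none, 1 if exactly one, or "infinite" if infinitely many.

Row reduce the augmented matrix [T | b].
R2 ← R2 + (2)·R1: [0, -18, -9, 0, 6, -3]
R3 ← R3 − (2/3)·R2: [0, 0, 0, 0, 0, -7]
The echelon form has 3 nonzero rows; the last pivot sits in the augmented column, so rank(T) = 2 but rank([T|b]) = 3.
Since the ranks differ, the system is inconsistent.
It has no solutions.

0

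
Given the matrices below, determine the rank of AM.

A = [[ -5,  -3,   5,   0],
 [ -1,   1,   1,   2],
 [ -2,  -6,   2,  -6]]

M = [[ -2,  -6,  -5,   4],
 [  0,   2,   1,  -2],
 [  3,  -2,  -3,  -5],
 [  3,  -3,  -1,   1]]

2

First compute AM:
[[ 25,  14,   7, -39],
 [ 11,   0,   1,  -9],
 [ -8,  14,   4, -12]]
Now row reduce the product.
R2 ← R2 − (11/25)·R1: [0, -154/25, -52/25, 204/25]
R3 ← R3 + (8/25)·R1: [0, 462/25, 156/25, -612/25]
R3 ← R3 + (3)·R2: [0, 0, 0, 0]
2 nonzero rows, so rank(AM) = 2.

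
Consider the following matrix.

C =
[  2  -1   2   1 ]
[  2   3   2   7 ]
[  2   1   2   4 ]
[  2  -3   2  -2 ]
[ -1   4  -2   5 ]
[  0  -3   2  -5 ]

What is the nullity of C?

Row reduce to echelon form.
R2 ← R2 − R1: [0, 4, 0, 6]
R3 ← R3 − R1: [0, 2, 0, 3]
R4 ← R4 − R1: [0, -2, 0, -3]
R5 ← R5 + (1/2)·R1: [0, 7/2, -1, 11/2]
R3 ← R3 − (1/2)·R2: [0, 0, 0, 0]
R4 ← R4 + (1/2)·R2: [0, 0, 0, 0]
R5 ← R5 − (7/8)·R2: [0, 0, -1, 1/4]
R6 ← R6 + (3/4)·R2: [0, 0, 2, -1/2]
Swap R3 ↔ R5
R6 ← R6 + (2)·R3: [0, 0, 0, 0]
3 nonzero rows, so rank(C) = 3.
C has 4 columns; by rank–nullity, nullity = 4 − 3 = 1.

1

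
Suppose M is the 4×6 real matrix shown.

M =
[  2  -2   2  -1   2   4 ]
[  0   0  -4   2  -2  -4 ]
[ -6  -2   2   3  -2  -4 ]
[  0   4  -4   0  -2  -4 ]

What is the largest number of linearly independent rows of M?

3

Row reduce to echelon form.
R3 ← R3 + (3)·R1: [0, -8, 8, 0, 4, 8]
Swap R2 ↔ R3
R4 ← R4 + (1/2)·R2: [0, 0, 0, 0, 0, 0]
Echelon form has 3 nonzero rows, so rank(M) = 3.
The rank gives the maximum number of linearly independent rows: 3.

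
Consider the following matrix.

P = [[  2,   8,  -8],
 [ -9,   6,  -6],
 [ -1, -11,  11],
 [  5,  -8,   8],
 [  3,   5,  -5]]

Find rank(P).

2

Row reduce to echelon form.
R2 ← R2 + (9/2)·R1: [0, 42, -42]
R3 ← R3 + (1/2)·R1: [0, -7, 7]
R4 ← R4 − (5/2)·R1: [0, -28, 28]
R5 ← R5 − (3/2)·R1: [0, -7, 7]
R3 ← R3 + (1/6)·R2: [0, 0, 0]
R4 ← R4 + (2/3)·R2: [0, 0, 0]
R5 ← R5 + (1/6)·R2: [0, 0, 0]
Echelon form has 2 nonzero rows, so rank(P) = 2.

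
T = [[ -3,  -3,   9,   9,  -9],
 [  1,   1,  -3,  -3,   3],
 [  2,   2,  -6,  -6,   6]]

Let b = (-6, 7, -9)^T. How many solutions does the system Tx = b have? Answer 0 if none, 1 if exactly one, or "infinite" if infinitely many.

0

Row reduce the augmented matrix [T | b].
R2 ← R2 + (1/3)·R1: [0, 0, 0, 0, 0, 5]
R3 ← R3 + (2/3)·R1: [0, 0, 0, 0, 0, -13]
R3 ← R3 + (13/5)·R2: [0, 0, 0, 0, 0, 0]
The echelon form has 2 nonzero rows; the last pivot sits in the augmented column, so rank(T) = 1 but rank([T|b]) = 2.
Since the ranks differ, the system is inconsistent.
It has no solutions.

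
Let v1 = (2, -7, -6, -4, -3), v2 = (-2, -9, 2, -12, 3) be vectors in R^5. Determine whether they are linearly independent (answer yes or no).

Form the matrix with these vectors as rows and row reduce.
R2 ← R2 + R1: [0, -16, -4, -16, 0]
2 nonzero rows, so the 2 vectors span a space of dimension 2.
Since 2 = 2, the vectors are linearly independent.

yes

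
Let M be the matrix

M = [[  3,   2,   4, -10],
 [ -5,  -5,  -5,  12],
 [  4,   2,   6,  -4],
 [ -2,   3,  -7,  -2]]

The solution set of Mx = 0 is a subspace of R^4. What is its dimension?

Row reduce to echelon form.
R2 ← R2 + (5/3)·R1: [0, -5/3, 5/3, -14/3]
R3 ← R3 − (4/3)·R1: [0, -2/3, 2/3, 28/3]
R4 ← R4 + (2/3)·R1: [0, 13/3, -13/3, -26/3]
R3 ← R3 − (2/5)·R2: [0, 0, 0, 56/5]
R4 ← R4 + (13/5)·R2: [0, 0, 0, -104/5]
R4 ← R4 + (13/7)·R3: [0, 0, 0, 0]
3 nonzero rows, so rank(M) = 3.
M has 4 columns; by rank–nullity, nullity = 4 − 3 = 1.

1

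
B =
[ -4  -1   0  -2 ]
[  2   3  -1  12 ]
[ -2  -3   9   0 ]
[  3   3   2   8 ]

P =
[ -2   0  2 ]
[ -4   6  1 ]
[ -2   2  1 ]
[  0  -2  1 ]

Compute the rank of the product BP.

2

First compute BP:
[[ 12,  -2, -11],
 [-14,  -8,  18],
 [ -2,   0,   2],
 [-22,   6,  19]]
Now row reduce the product.
R2 ← R2 + (7/6)·R1: [0, -31/3, 31/6]
R3 ← R3 + (1/6)·R1: [0, -1/3, 1/6]
R4 ← R4 + (11/6)·R1: [0, 7/3, -7/6]
R3 ← R3 − (1/31)·R2: [0, 0, 0]
R4 ← R4 + (7/31)·R2: [0, 0, 0]
2 nonzero rows, so rank(BP) = 2.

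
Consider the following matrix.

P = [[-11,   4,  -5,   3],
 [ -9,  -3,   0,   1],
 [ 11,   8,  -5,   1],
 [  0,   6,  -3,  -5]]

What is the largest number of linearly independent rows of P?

4

Row reduce to echelon form.
R2 ← R2 − (9/11)·R1: [0, -69/11, 45/11, -16/11]
R3 ← R3 + R1: [0, 12, -10, 4]
R3 ← R3 + (44/23)·R2: [0, 0, -50/23, 28/23]
R4 ← R4 + (22/23)·R2: [0, 0, 21/23, -147/23]
R4 ← R4 + (21/50)·R3: [0, 0, 0, -147/25]
Echelon form has 4 nonzero rows, so rank(P) = 4.
The rank gives the maximum number of linearly independent rows: 4.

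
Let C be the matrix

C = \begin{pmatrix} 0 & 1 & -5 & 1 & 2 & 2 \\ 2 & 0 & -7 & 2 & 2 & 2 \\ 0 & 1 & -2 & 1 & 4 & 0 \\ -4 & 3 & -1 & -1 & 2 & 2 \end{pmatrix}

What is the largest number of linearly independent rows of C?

3

Row reduce to echelon form.
Swap R1 ↔ R2
R4 ← R4 + (2)·R1: [0, 3, -15, 3, 6, 6]
R3 ← R3 − R2: [0, 0, 3, 0, 2, -2]
R4 ← R4 − (3)·R2: [0, 0, 0, 0, 0, 0]
Echelon form has 3 nonzero rows, so rank(C) = 3.
The rank gives the maximum number of linearly independent rows: 3.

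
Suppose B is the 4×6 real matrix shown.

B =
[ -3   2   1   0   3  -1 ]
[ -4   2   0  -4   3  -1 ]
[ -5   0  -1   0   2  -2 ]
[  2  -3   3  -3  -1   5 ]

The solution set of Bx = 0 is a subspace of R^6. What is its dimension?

2

Row reduce to echelon form.
R2 ← R2 − (4/3)·R1: [0, -2/3, -4/3, -4, -1, 1/3]
R3 ← R3 − (5/3)·R1: [0, -10/3, -8/3, 0, -3, -1/3]
R4 ← R4 + (2/3)·R1: [0, -5/3, 11/3, -3, 1, 13/3]
R3 ← R3 − (5)·R2: [0, 0, 4, 20, 2, -2]
R4 ← R4 − (5/2)·R2: [0, 0, 7, 7, 7/2, 7/2]
R4 ← R4 − (7/4)·R3: [0, 0, 0, -28, 0, 7]
4 nonzero rows, so rank(B) = 4.
B has 6 columns; by rank–nullity, nullity = 6 − 4 = 2.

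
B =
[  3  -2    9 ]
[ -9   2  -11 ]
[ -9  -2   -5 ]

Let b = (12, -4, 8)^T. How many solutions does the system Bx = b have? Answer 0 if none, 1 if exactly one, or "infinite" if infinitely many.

Row reduce the augmented matrix [B | b].
R2 ← R2 + (3)·R1: [0, -4, 16, 32]
R3 ← R3 + (3)·R1: [0, -8, 22, 44]
R3 ← R3 − (2)·R2: [0, 0, -10, -20]
The echelon form has 3 nonzero rows, and every pivot lies in the first 3 columns, so rank(B) = rank([B|b]) = 3.
The system is consistent.
rank = 3 = number of unknowns, so the solution is unique.

1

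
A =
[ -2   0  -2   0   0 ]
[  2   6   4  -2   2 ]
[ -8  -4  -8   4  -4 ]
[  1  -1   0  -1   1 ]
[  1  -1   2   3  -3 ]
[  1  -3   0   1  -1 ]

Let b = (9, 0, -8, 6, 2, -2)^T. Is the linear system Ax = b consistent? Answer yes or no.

no

Row reduce the augmented matrix [A | b].
R2 ← R2 + R1: [0, 6, 2, -2, 2, 9]
R3 ← R3 − (4)·R1: [0, -4, 0, 4, -4, -44]
R4 ← R4 + (1/2)·R1: [0, -1, -1, -1, 1, 21/2]
R5 ← R5 + (1/2)·R1: [0, -1, 1, 3, -3, 13/2]
R6 ← R6 + (1/2)·R1: [0, -3, -1, 1, -1, 5/2]
R3 ← R3 + (2/3)·R2: [0, 0, 4/3, 8/3, -8/3, -38]
R4 ← R4 + (1/6)·R2: [0, 0, -2/3, -4/3, 4/3, 12]
R5 ← R5 + (1/6)·R2: [0, 0, 4/3, 8/3, -8/3, 8]
R6 ← R6 + (1/2)·R2: [0, 0, 0, 0, 0, 7]
R4 ← R4 + (1/2)·R3: [0, 0, 0, 0, 0, -7]
R5 ← R5 − R3: [0, 0, 0, 0, 0, 46]
R5 ← R5 + (46/7)·R4: [0, 0, 0, 0, 0, 0]
R6 ← R6 + R4: [0, 0, 0, 0, 0, 0]
The echelon form has 4 nonzero rows; the last pivot sits in the augmented column, so rank(A) = 3 but rank([A|b]) = 4.
Since the ranks differ, the system is inconsistent.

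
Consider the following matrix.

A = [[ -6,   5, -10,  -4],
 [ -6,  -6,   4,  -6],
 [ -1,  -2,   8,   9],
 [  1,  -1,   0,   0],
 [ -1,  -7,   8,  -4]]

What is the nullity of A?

Row reduce to echelon form.
R2 ← R2 − R1: [0, -11, 14, -2]
R3 ← R3 − (1/6)·R1: [0, -17/6, 29/3, 29/3]
R4 ← R4 + (1/6)·R1: [0, -1/6, -5/3, -2/3]
R5 ← R5 − (1/6)·R1: [0, -47/6, 29/3, -10/3]
R3 ← R3 − (17/66)·R2: [0, 0, 200/33, 112/11]
R4 ← R4 − (1/66)·R2: [0, 0, -62/33, -7/11]
R5 ← R5 − (47/66)·R2: [0, 0, -10/33, -21/11]
R4 ← R4 + (31/100)·R3: [0, 0, 0, 63/25]
R5 ← R5 + (1/20)·R3: [0, 0, 0, -7/5]
R5 ← R5 + (5/9)·R4: [0, 0, 0, 0]
4 nonzero rows, so rank(A) = 4.
A has 4 columns; by rank–nullity, nullity = 4 − 4 = 0.

0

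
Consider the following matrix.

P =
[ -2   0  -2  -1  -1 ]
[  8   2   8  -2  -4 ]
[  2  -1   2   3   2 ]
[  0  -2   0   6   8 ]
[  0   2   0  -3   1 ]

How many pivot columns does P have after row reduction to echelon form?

Row reduce to echelon form.
R2 ← R2 + (4)·R1: [0, 2, 0, -6, -8]
R3 ← R3 + R1: [0, -1, 0, 2, 1]
R3 ← R3 + (1/2)·R2: [0, 0, 0, -1, -3]
R4 ← R4 + R2: [0, 0, 0, 0, 0]
R5 ← R5 − R2: [0, 0, 0, 3, 9]
R5 ← R5 + (3)·R3: [0, 0, 0, 0, 0]
Echelon form has 3 nonzero rows, so rank(P) = 3.
Each nonzero row contributes one pivot column: 3 pivot columns.

3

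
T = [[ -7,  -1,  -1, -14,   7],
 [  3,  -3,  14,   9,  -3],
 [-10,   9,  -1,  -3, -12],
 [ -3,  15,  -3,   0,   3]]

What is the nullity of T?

Row reduce to echelon form.
R2 ← R2 + (3/7)·R1: [0, -24/7, 95/7, 3, 0]
R3 ← R3 − (10/7)·R1: [0, 73/7, 3/7, 17, -22]
R4 ← R4 − (3/7)·R1: [0, 108/7, -18/7, 6, 0]
R3 ← R3 + (73/24)·R2: [0, 0, 1001/24, 209/8, -22]
R4 ← R4 + (9/2)·R2: [0, 0, 117/2, 39/2, 0]
R4 ← R4 − (108/77)·R3: [0, 0, 0, -120/7, 216/7]
4 nonzero rows, so rank(T) = 4.
T has 5 columns; by rank–nullity, nullity = 5 − 4 = 1.

1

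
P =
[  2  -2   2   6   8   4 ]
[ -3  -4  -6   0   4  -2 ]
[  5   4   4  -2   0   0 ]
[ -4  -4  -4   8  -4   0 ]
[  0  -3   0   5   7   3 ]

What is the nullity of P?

Row reduce to echelon form.
R2 ← R2 + (3/2)·R1: [0, -7, -3, 9, 16, 4]
R3 ← R3 − (5/2)·R1: [0, 9, -1, -17, -20, -10]
R4 ← R4 + (2)·R1: [0, -8, 0, 20, 12, 8]
R3 ← R3 + (9/7)·R2: [0, 0, -34/7, -38/7, 4/7, -34/7]
R4 ← R4 − (8/7)·R2: [0, 0, 24/7, 68/7, -44/7, 24/7]
R5 ← R5 − (3/7)·R2: [0, 0, 9/7, 8/7, 1/7, 9/7]
R4 ← R4 + (12/17)·R3: [0, 0, 0, 100/17, -100/17, 0]
R5 ← R5 + (9/34)·R3: [0, 0, 0, -5/17, 5/17, 0]
R5 ← R5 + (1/20)·R4: [0, 0, 0, 0, 0, 0]
4 nonzero rows, so rank(P) = 4.
P has 6 columns; by rank–nullity, nullity = 6 − 4 = 2.

2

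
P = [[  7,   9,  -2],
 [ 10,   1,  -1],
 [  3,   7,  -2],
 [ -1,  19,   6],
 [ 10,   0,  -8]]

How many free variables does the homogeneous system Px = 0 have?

Row reduce to echelon form.
R2 ← R2 − (10/7)·R1: [0, -83/7, 13/7]
R3 ← R3 − (3/7)·R1: [0, 22/7, -8/7]
R4 ← R4 + (1/7)·R1: [0, 142/7, 40/7]
R5 ← R5 − (10/7)·R1: [0, -90/7, -36/7]
R3 ← R3 + (22/83)·R2: [0, 0, -54/83]
R4 ← R4 + (142/83)·R2: [0, 0, 738/83]
R5 ← R5 − (90/83)·R2: [0, 0, -594/83]
R4 ← R4 + (41/3)·R3: [0, 0, 0]
R5 ← R5 − (11)·R3: [0, 0, 0]
3 nonzero rows, so rank(P) = 3.
P has 3 columns; by rank–nullity, nullity = 3 − 3 = 0.

0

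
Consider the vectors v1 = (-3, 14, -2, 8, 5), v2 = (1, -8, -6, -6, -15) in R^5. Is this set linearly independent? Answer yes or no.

yes

Form the matrix with these vectors as rows and row reduce.
R2 ← R2 + (1/3)·R1: [0, -10/3, -20/3, -10/3, -40/3]
2 nonzero rows, so the 2 vectors span a space of dimension 2.
Since 2 = 2, the vectors are linearly independent.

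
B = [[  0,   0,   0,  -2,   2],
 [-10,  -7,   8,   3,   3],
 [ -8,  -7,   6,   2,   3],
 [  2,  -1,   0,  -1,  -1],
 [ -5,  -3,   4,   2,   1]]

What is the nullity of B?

Row reduce to echelon form.
Swap R1 ↔ R2
R3 ← R3 − (4/5)·R1: [0, -7/5, -2/5, -2/5, 3/5]
R4 ← R4 + (1/5)·R1: [0, -12/5, 8/5, -2/5, -2/5]
R5 ← R5 − (1/2)·R1: [0, 1/2, 0, 1/2, -1/2]
Swap R2 ↔ R3
R4 ← R4 − (12/7)·R2: [0, 0, 16/7, 2/7, -10/7]
R5 ← R5 + (5/14)·R2: [0, 0, -1/7, 5/14, -2/7]
Swap R3 ↔ R4
R5 ← R5 + (1/16)·R3: [0, 0, 0, 3/8, -3/8]
R5 ← R5 + (3/16)·R4: [0, 0, 0, 0, 0]
4 nonzero rows, so rank(B) = 4.
B has 5 columns; by rank–nullity, nullity = 5 − 4 = 1.

1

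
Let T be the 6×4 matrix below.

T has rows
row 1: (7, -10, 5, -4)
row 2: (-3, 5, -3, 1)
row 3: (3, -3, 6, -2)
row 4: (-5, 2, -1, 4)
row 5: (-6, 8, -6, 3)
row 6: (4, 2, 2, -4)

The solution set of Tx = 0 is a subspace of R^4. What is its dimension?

Row reduce to echelon form.
R2 ← R2 + (3/7)·R1: [0, 5/7, -6/7, -5/7]
R3 ← R3 − (3/7)·R1: [0, 9/7, 27/7, -2/7]
R4 ← R4 + (5/7)·R1: [0, -36/7, 18/7, 8/7]
R5 ← R5 + (6/7)·R1: [0, -4/7, -12/7, -3/7]
R6 ← R6 − (4/7)·R1: [0, 54/7, -6/7, -12/7]
R3 ← R3 − (9/5)·R2: [0, 0, 27/5, 1]
R4 ← R4 + (36/5)·R2: [0, 0, -18/5, -4]
R5 ← R5 + (4/5)·R2: [0, 0, -12/5, -1]
R6 ← R6 − (54/5)·R2: [0, 0, 42/5, 6]
R4 ← R4 + (2/3)·R3: [0, 0, 0, -10/3]
R5 ← R5 + (4/9)·R3: [0, 0, 0, -5/9]
R6 ← R6 − (14/9)·R3: [0, 0, 0, 40/9]
R5 ← R5 − (1/6)·R4: [0, 0, 0, 0]
R6 ← R6 + (4/3)·R4: [0, 0, 0, 0]
4 nonzero rows, so rank(T) = 4.
T has 4 columns; by rank–nullity, nullity = 4 − 4 = 0.

0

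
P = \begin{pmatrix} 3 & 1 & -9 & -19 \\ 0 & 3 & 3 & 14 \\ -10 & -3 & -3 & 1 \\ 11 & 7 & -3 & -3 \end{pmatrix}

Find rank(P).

3

Row reduce to echelon form.
R3 ← R3 + (10/3)·R1: [0, 1/3, -33, -187/3]
R4 ← R4 − (11/3)·R1: [0, 10/3, 30, 200/3]
R3 ← R3 − (1/9)·R2: [0, 0, -100/3, -575/9]
R4 ← R4 − (10/9)·R2: [0, 0, 80/3, 460/9]
R4 ← R4 + (4/5)·R3: [0, 0, 0, 0]
Echelon form has 3 nonzero rows, so rank(P) = 3.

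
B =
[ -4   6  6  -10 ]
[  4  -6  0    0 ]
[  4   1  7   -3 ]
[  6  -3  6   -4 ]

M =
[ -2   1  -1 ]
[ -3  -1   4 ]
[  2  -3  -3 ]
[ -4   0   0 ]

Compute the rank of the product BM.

3

First compute BM:
[[ 42, -28,  10],
 [ 10,  10, -28],
 [ 15, -18, -21],
 [ 25,  -9, -36]]
Now row reduce the product.
R2 ← R2 − (5/21)·R1: [0, 50/3, -638/21]
R3 ← R3 − (5/14)·R1: [0, -8, -172/7]
R4 ← R4 − (25/42)·R1: [0, 23/3, -881/21]
R3 ← R3 + (12/25)·R2: [0, 0, -6852/175]
R4 ← R4 − (23/50)·R2: [0, 0, -4896/175]
R4 ← R4 − (408/571)·R3: [0, 0, 0]
3 nonzero rows, so rank(BM) = 3.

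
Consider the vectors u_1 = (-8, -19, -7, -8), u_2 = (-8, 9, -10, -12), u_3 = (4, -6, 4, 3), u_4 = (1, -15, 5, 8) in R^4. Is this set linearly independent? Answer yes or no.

yes

Form the matrix with these vectors as rows and row reduce.
R2 ← R2 − R1: [0, 28, -3, -4]
R3 ← R3 + (1/2)·R1: [0, -31/2, 1/2, -1]
R4 ← R4 + (1/8)·R1: [0, -139/8, 33/8, 7]
R3 ← R3 + (31/56)·R2: [0, 0, -65/56, -45/14]
R4 ← R4 + (139/224)·R2: [0, 0, 507/224, 253/56]
R4 ← R4 + (39/20)·R3: [0, 0, 0, -7/4]
4 nonzero rows, so the 4 vectors span a space of dimension 4.
Since 4 = 4, the vectors are linearly independent.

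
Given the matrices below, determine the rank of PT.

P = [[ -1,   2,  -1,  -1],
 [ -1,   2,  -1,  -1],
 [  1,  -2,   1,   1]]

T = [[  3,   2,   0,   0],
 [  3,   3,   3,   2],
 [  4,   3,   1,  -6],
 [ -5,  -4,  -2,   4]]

First compute PT:
[[  4,   5,   7,   6],
 [  4,   5,   7,   6],
 [ -4,  -5,  -7,  -6]]
Now row reduce the product.
R2 ← R2 − R1: [0, 0, 0, 0]
R3 ← R3 + R1: [0, 0, 0, 0]
1 nonzero row, so rank(PT) = 1.

1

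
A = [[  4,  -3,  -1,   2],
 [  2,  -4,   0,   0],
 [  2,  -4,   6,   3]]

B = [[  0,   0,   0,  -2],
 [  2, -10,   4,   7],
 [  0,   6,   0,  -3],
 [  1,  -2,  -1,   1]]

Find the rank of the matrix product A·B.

First compute AB:
[[ -4,  20, -14, -24],
 [ -8,  40, -16, -32],
 [ -5,  70, -19, -47]]
Now row reduce the product.
R2 ← R2 − (2)·R1: [0, 0, 12, 16]
R3 ← R3 − (5/4)·R1: [0, 45, -3/2, -17]
Swap R2 ↔ R3
3 nonzero rows, so rank(AB) = 3.

3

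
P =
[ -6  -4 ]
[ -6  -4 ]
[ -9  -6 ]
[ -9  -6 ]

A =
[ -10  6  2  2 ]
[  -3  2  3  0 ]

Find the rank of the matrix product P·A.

1

First compute PA:
[[ 72, -44, -24, -12],
 [ 72, -44, -24, -12],
 [108, -66, -36, -18],
 [108, -66, -36, -18]]
Now row reduce the product.
R2 ← R2 − R1: [0, 0, 0, 0]
R3 ← R3 − (3/2)·R1: [0, 0, 0, 0]
R4 ← R4 − (3/2)·R1: [0, 0, 0, 0]
1 nonzero row, so rank(PA) = 1.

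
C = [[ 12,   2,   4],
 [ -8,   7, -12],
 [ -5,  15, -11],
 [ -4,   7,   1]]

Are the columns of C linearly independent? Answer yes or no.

yes

Row reduce C to echelon form.
R2 ← R2 + (2/3)·R1: [0, 25/3, -28/3]
R3 ← R3 + (5/12)·R1: [0, 95/6, -28/3]
R4 ← R4 + (1/3)·R1: [0, 23/3, 7/3]
R3 ← R3 − (19/10)·R2: [0, 0, 42/5]
R4 ← R4 − (23/25)·R2: [0, 0, 273/25]
R4 ← R4 − (13/10)·R3: [0, 0, 0]
3 pivots among 3 columns.
Every column is a pivot column, so the columns are linearly independent.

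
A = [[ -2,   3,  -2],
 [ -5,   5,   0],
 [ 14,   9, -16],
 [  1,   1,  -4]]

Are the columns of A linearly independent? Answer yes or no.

Row reduce A to echelon form.
R2 ← R2 − (5/2)·R1: [0, -5/2, 5]
R3 ← R3 + (7)·R1: [0, 30, -30]
R4 ← R4 + (1/2)·R1: [0, 5/2, -5]
R3 ← R3 + (12)·R2: [0, 0, 30]
R4 ← R4 + R2: [0, 0, 0]
3 pivots among 3 columns.
Every column is a pivot column, so the columns are linearly independent.

yes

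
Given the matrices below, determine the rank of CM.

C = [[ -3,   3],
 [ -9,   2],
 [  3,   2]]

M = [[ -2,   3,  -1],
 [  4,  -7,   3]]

First compute CM:
[[ 18, -30,  12],
 [ 26, -41,  15],
 [  2,  -5,   3]]
Now row reduce the product.
R2 ← R2 − (13/9)·R1: [0, 7/3, -7/3]
R3 ← R3 − (1/9)·R1: [0, -5/3, 5/3]
R3 ← R3 + (5/7)·R2: [0, 0, 0]
2 nonzero rows, so rank(CM) = 2.

2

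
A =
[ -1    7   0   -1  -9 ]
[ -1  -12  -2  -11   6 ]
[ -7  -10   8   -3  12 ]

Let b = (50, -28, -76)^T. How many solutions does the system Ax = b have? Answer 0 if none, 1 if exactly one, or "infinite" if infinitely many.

infinite

Row reduce the augmented matrix [A | b].
R2 ← R2 − R1: [0, -19, -2, -10, 15, -78]
R3 ← R3 − (7)·R1: [0, -59, 8, 4, 75, -426]
R3 ← R3 − (59/19)·R2: [0, 0, 270/19, 666/19, 540/19, -3492/19]
The echelon form has 3 nonzero rows, and every pivot lies in the first 5 columns, so rank(A) = rank([A|b]) = 3.
The system is consistent.
rank = 3 < 5 unknowns, so there are infinitely many solutions.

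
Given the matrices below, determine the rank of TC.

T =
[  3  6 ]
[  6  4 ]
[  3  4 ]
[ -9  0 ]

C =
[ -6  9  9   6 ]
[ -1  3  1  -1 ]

2

First compute TC:
[[-24,  45,  33,  12],
 [-40,  66,  58,  32],
 [-22,  39,  31,  14],
 [ 54, -81, -81, -54]]
Now row reduce the product.
R2 ← R2 − (5/3)·R1: [0, -9, 3, 12]
R3 ← R3 − (11/12)·R1: [0, -9/4, 3/4, 3]
R4 ← R4 + (9/4)·R1: [0, 81/4, -27/4, -27]
R3 ← R3 − (1/4)·R2: [0, 0, 0, 0]
R4 ← R4 + (9/4)·R2: [0, 0, 0, 0]
2 nonzero rows, so rank(TC) = 2.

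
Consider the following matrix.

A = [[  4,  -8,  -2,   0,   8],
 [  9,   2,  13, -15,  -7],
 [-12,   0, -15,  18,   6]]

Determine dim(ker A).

Row reduce to echelon form.
R2 ← R2 − (9/4)·R1: [0, 20, 35/2, -15, -25]
R3 ← R3 + (3)·R1: [0, -24, -21, 18, 30]
R3 ← R3 + (6/5)·R2: [0, 0, 0, 0, 0]
2 nonzero rows, so rank(A) = 2.
A has 5 columns; by rank–nullity, nullity = 5 − 2 = 3.

3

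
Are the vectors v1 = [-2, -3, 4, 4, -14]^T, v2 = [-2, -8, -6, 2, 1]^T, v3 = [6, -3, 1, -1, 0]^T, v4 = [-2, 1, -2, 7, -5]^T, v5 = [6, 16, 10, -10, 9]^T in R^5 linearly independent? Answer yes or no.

no

Form the matrix with these vectors as rows and row reduce.
R2 ← R2 − R1: [0, -5, -10, -2, 15]
R3 ← R3 + (3)·R1: [0, -12, 13, 11, -42]
R4 ← R4 − R1: [0, 4, -6, 3, 9]
R5 ← R5 + (3)·R1: [0, 7, 22, 2, -33]
R3 ← R3 − (12/5)·R2: [0, 0, 37, 79/5, -78]
R4 ← R4 + (4/5)·R2: [0, 0, -14, 7/5, 21]
R5 ← R5 + (7/5)·R2: [0, 0, 8, -4/5, -12]
R4 ← R4 + (14/37)·R3: [0, 0, 0, 273/37, -315/37]
R5 ← R5 − (8/37)·R3: [0, 0, 0, -156/37, 180/37]
R5 ← R5 + (4/7)·R4: [0, 0, 0, 0, 0]
4 nonzero rows, so the 5 vectors span a space of dimension 4.
Since 4 < 5, the vectors are linearly dependent.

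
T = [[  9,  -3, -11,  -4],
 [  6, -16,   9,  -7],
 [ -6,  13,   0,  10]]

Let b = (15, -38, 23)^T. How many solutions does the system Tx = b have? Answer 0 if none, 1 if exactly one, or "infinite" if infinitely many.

Row reduce the augmented matrix [T | b].
R2 ← R2 − (2/3)·R1: [0, -14, 49/3, -13/3, -48]
R3 ← R3 + (2/3)·R1: [0, 11, -22/3, 22/3, 33]
R3 ← R3 + (11/14)·R2: [0, 0, 11/2, 55/14, -33/7]
The echelon form has 3 nonzero rows, and every pivot lies in the first 4 columns, so rank(T) = rank([T|b]) = 3.
The system is consistent.
rank = 3 < 4 unknowns, so there are infinitely many solutions.

infinite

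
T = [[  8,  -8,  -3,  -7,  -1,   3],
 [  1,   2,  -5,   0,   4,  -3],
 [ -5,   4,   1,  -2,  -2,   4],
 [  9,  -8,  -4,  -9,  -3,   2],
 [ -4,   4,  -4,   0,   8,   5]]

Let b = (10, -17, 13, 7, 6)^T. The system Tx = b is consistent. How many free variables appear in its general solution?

Row reduce the augmented matrix [T | b].
R2 ← R2 − (1/8)·R1: [0, 3, -37/8, 7/8, 33/8, -27/8, -73/4]
R3 ← R3 + (5/8)·R1: [0, -1, -7/8, -51/8, -21/8, 47/8, 77/4]
R4 ← R4 − (9/8)·R1: [0, 1, -5/8, -9/8, -15/8, -11/8, -17/4]
R5 ← R5 + (1/2)·R1: [0, 0, -11/2, -7/2, 15/2, 13/2, 11]
R3 ← R3 + (1/3)·R2: [0, 0, -29/12, -73/12, -5/4, 19/4, 79/6]
R4 ← R4 − (1/3)·R2: [0, 0, 11/12, -17/12, -13/4, -1/4, 11/6]
R4 ← R4 + (11/29)·R3: [0, 0, 0, -108/29, -108/29, 45/29, 198/29]
R5 ← R5 − (66/29)·R3: [0, 0, 0, 300/29, 300/29, -125/29, -550/29]
R5 ← R5 + (25/9)·R4: [0, 0, 0, 0, 0, 0, 0]
The echelon form has 4 nonzero rows, and every pivot lies in the first 6 columns, so rank(T) = rank([T|b]) = 4.
The system is consistent.
Free variables = (unknowns) − (rank) = 6 − 4 = 2.

2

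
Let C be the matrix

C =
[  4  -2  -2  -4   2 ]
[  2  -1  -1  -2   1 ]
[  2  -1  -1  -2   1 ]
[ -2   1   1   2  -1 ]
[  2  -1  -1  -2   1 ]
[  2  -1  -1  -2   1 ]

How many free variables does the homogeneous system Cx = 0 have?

Row reduce to echelon form.
R2 ← R2 − (1/2)·R1: [0, 0, 0, 0, 0]
R3 ← R3 − (1/2)·R1: [0, 0, 0, 0, 0]
R4 ← R4 + (1/2)·R1: [0, 0, 0, 0, 0]
R5 ← R5 − (1/2)·R1: [0, 0, 0, 0, 0]
R6 ← R6 − (1/2)·R1: [0, 0, 0, 0, 0]
1 nonzero row, so rank(C) = 1.
C has 5 columns; by rank–nullity, nullity = 5 − 1 = 4.

4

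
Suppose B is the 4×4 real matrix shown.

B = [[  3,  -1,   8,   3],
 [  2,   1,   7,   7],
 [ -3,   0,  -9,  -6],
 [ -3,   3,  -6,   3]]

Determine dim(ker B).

Row reduce to echelon form.
R2 ← R2 − (2/3)·R1: [0, 5/3, 5/3, 5]
R3 ← R3 + R1: [0, -1, -1, -3]
R4 ← R4 + R1: [0, 2, 2, 6]
R3 ← R3 + (3/5)·R2: [0, 0, 0, 0]
R4 ← R4 − (6/5)·R2: [0, 0, 0, 0]
2 nonzero rows, so rank(B) = 2.
B has 4 columns; by rank–nullity, nullity = 4 − 2 = 2.

2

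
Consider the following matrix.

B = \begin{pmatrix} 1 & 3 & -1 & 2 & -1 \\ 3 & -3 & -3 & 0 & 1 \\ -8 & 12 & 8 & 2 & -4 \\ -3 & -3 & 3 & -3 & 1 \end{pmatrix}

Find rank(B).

Row reduce to echelon form.
R2 ← R2 − (3)·R1: [0, -12, 0, -6, 4]
R3 ← R3 + (8)·R1: [0, 36, 0, 18, -12]
R4 ← R4 + (3)·R1: [0, 6, 0, 3, -2]
R3 ← R3 + (3)·R2: [0, 0, 0, 0, 0]
R4 ← R4 + (1/2)·R2: [0, 0, 0, 0, 0]
Echelon form has 2 nonzero rows, so rank(B) = 2.

2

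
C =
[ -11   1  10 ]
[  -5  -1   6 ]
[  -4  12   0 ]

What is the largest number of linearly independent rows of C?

3

Row reduce to echelon form.
R2 ← R2 − (5/11)·R1: [0, -16/11, 16/11]
R3 ← R3 − (4/11)·R1: [0, 128/11, -40/11]
R3 ← R3 + (8)·R2: [0, 0, 8]
Echelon form has 3 nonzero rows, so rank(C) = 3.
The rank gives the maximum number of linearly independent rows: 3.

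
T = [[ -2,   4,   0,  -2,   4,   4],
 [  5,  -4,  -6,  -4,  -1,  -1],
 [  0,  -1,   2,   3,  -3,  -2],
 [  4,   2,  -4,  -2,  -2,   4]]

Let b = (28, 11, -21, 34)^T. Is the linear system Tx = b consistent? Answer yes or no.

yes

Row reduce the augmented matrix [T | b].
R2 ← R2 + (5/2)·R1: [0, 6, -6, -9, 9, 9, 81]
R4 ← R4 + (2)·R1: [0, 10, -4, -6, 6, 12, 90]
R3 ← R3 + (1/6)·R2: [0, 0, 1, 3/2, -3/2, -1/2, -15/2]
R4 ← R4 − (5/3)·R2: [0, 0, 6, 9, -9, -3, -45]
R4 ← R4 − (6)·R3: [0, 0, 0, 0, 0, 0, 0]
The echelon form has 3 nonzero rows, and every pivot lies in the first 6 columns, so rank(T) = rank([T|b]) = 3.
The system is consistent.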